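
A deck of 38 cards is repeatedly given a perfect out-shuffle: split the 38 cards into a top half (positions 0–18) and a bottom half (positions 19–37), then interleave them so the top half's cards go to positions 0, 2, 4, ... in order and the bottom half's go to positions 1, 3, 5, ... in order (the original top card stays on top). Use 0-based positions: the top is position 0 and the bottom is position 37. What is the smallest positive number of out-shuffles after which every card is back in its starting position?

36

The out-shuffle permutes the 38 positions with cycle lengths [1, 1, 36].
Every card is home exactly when every cycle has completed a whole number of laps, i.e. after lcm(1, 36) = 36 out-shuffles.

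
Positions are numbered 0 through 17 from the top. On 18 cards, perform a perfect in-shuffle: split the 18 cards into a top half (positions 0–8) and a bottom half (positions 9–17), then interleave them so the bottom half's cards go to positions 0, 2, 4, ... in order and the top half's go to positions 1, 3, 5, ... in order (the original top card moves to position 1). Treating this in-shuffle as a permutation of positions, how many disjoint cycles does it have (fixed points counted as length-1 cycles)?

Trace each unvisited position around until it returns:
(0 1 3 7 15 12 ... len 18)
1 cycle in total.

1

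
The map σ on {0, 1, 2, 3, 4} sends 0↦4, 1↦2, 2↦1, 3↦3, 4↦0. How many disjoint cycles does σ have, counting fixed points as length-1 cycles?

Cycle decomposition: (0 4) (1 2) (3).
3 cycles.

3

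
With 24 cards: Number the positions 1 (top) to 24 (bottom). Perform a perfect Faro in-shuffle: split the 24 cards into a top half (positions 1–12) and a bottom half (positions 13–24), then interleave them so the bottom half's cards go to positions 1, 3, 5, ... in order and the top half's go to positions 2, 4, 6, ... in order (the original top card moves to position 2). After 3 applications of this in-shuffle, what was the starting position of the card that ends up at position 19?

Work backwards from position 19, undoing one in-shuffle at a time:
19 ← 22 ← 11 ← 18
So the card now at position 19 started at position 18.

18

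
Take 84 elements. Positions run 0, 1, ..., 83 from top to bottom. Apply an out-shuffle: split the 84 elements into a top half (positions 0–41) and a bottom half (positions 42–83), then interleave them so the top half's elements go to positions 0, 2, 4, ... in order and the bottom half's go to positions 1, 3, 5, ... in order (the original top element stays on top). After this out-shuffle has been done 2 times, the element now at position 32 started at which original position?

Work backwards from position 32, undoing one out-shuffle at a time:
32 ← 16 ← 8
So the element now at position 32 started at position 8.

8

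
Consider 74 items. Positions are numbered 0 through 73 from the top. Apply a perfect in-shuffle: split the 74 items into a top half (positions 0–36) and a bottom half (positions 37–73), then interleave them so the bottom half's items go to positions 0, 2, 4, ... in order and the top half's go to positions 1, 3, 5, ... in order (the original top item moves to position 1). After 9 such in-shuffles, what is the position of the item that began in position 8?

32

Track the item's position through each in-shuffle:
8 → 17 → 35 → 71 → 68 → 62 → 50 → 26 → 53 → 32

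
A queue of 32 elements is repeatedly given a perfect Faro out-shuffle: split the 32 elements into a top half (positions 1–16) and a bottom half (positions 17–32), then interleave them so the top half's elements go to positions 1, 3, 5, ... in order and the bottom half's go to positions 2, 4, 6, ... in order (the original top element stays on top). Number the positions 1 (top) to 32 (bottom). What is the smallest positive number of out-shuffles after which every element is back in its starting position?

The out-shuffle permutes the 32 positions with cycle lengths [1, 1, 5, 5, 5, 5, 5, 5].
Every element is home exactly when every cycle has completed a whole number of laps, i.e. after lcm(1, 5) = 5 out-shuffles.

5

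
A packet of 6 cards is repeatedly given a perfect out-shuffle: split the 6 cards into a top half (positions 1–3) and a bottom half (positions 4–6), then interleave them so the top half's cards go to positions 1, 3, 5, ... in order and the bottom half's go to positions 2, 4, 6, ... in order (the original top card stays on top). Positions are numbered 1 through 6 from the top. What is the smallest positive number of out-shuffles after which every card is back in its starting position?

The out-shuffle permutes the 6 positions with cycle lengths [1, 1, 4].
Every card is home exactly when every cycle has completed a whole number of laps, i.e. after lcm(1, 4) = 4 out-shuffles.

4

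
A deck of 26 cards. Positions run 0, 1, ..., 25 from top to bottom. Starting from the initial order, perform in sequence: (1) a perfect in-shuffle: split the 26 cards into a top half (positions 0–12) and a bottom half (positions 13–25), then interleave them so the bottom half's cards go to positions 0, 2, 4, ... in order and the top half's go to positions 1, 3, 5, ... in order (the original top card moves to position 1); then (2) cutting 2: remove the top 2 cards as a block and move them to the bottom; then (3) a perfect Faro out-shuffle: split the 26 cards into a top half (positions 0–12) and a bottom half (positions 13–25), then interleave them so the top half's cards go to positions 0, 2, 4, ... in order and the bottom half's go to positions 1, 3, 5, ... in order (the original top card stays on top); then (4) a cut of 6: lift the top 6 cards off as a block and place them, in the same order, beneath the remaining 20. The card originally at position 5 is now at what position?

12

Track the card from position 5 forward through each operation:
  after op 1 (in-shuffle): 5 → 11
  after op 2 (cut 2): 11 → 9
  after op 3 (out-shuffle): 9 → 18
  after op 4 (cut 6): 18 → 12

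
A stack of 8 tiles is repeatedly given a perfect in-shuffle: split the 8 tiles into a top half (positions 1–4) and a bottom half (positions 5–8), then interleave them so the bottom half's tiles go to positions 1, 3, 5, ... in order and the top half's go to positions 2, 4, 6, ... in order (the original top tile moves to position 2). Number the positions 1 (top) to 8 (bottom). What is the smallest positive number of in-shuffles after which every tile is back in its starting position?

6

The in-shuffle permutes the 8 positions with cycle lengths [2, 6].
Every tile is home exactly when every cycle has completed a whole number of laps, i.e. after lcm(2, 6) = 6 in-shuffles.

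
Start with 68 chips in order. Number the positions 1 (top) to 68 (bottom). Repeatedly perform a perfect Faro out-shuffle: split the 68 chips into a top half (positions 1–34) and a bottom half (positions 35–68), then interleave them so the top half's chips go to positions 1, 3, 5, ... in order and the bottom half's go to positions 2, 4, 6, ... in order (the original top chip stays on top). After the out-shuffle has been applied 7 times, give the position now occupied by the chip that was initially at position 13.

63

Track the chip's position through each out-shuffle:
13 → 25 → 49 → 30 → 59 → 50 → 32 → 63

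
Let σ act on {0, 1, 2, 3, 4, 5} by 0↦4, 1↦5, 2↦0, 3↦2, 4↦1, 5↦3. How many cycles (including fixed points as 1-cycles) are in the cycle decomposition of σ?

Cycle decomposition: (0 4 1 5 3 2).
1 cycle.

1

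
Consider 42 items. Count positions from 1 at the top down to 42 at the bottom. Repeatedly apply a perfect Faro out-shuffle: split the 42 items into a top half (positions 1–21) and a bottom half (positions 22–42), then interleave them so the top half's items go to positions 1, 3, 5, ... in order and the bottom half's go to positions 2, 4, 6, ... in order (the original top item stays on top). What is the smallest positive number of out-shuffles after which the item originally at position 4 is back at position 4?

20

Follow position 4 under repeated out-shuffles:
4 → 7 → 13 → 25 → 8 → 15 → 29 → 16 → 31 → 20 → 39 → 36 → 30 → 18 → 35 → 28 → 14 → 27 → 12 → 23 → 4
It first returns after 20 out-shuffles.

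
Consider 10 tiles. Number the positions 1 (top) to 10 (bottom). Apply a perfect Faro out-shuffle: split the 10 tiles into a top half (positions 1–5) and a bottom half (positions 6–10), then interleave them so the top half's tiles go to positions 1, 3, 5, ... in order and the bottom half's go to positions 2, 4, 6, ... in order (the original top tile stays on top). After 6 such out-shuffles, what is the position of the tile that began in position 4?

4

Track the tile's position through each out-shuffle:
4 → 7 → 4 → 7 → 4 → 7 → 4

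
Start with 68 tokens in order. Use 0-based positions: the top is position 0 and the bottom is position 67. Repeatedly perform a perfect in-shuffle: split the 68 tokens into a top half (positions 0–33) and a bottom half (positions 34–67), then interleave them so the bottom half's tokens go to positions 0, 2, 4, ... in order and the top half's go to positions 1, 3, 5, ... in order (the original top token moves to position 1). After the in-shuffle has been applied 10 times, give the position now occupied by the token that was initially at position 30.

3

Track the token's position through each in-shuffle:
30 → 61 → 54 → 40 → 12 → 25 → 51 → 34 → 0 → 1 → 3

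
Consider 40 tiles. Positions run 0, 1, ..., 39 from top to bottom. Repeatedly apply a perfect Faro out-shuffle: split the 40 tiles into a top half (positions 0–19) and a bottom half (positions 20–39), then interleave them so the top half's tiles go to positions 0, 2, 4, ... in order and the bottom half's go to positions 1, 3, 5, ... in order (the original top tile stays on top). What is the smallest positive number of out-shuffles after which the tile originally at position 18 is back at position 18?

Follow position 18 under repeated out-shuffles:
18 → 36 → 33 → 27 → 15 → 30 → 21 → 3 → 6 → 12 → 24 → 9 → 18
It first returns after 12 out-shuffles.

12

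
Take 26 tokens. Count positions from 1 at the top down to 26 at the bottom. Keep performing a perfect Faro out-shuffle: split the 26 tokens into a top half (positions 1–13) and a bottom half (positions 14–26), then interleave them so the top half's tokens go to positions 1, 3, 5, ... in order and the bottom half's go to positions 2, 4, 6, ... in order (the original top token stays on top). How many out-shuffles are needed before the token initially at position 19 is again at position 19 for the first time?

20

Follow position 19 under repeated out-shuffles:
19 → 12 → 23 → 20 → 14 → 2 → 3 → 5 → 9 → 17 → 8 → 15 → 4 → 7 → 13 → 25 → 24 → 22 → 18 → 10 → 19
It first returns after 20 out-shuffles.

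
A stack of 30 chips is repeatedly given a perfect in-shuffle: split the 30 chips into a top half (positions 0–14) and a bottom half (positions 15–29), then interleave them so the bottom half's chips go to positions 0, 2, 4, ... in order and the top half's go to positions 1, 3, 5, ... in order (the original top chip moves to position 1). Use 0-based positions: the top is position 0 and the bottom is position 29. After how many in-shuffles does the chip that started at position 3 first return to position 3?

Follow position 3 under repeated in-shuffles:
3 → 7 → 15 → 0 → 1 → 3
It first returns after 5 in-shuffles.

5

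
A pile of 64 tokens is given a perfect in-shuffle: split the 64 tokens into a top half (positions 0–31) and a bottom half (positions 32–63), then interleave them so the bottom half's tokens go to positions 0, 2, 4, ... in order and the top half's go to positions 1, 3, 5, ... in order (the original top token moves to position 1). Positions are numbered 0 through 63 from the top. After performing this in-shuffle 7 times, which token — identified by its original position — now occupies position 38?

Work backwards from position 38, undoing one in-shuffle at a time:
38 ← 51 ← 25 ← 12 ← 38 ← 51 ← 25 ← 12
So the token now at position 38 started at position 12.

12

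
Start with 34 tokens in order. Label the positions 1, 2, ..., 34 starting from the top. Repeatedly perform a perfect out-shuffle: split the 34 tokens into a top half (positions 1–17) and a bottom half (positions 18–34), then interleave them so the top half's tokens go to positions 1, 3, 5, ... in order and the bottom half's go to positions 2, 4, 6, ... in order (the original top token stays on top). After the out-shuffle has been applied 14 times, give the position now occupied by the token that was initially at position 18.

Track position through each out-shuffle: 18 → 2 → 3 → 5 → 9 → ... (continuing for 14 shuffles total) → 9.

9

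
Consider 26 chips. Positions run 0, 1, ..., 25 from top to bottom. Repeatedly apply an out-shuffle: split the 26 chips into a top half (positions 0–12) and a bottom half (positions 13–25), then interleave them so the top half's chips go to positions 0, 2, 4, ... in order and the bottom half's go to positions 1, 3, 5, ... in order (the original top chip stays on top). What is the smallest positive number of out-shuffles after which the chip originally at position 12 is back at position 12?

Follow position 12 under repeated out-shuffles:
12 → 24 → 23 → 21 → 17 → 9 → 18 → 11 → 22 → 19 → 13 → 1 → 2 → 4 → 8 → 16 → 7 → 14 → 3 → 6 → 12
It first returns after 20 out-shuffles.

20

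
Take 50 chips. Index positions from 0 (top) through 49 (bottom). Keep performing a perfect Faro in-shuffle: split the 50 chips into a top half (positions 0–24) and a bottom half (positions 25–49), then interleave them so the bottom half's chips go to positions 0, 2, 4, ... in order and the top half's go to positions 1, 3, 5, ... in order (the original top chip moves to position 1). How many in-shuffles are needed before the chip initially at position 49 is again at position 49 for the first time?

Follow position 49 under repeated in-shuffles:
49 → 48 → 46 → 42 → 34 → 18 → 37 → 24 → 49
It first returns after 8 in-shuffles.

8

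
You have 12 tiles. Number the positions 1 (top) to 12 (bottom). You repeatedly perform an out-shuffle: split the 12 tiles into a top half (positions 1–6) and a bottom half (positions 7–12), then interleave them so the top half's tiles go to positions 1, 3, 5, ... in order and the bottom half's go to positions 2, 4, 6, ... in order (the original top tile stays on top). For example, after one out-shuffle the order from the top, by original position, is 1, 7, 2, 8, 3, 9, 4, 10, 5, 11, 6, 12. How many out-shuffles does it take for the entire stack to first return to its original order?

The out-shuffle permutes the 12 positions with cycle lengths [1, 1, 10].
Every tile is home exactly when every cycle has completed a whole number of laps, i.e. after lcm(1, 10) = 10 out-shuffles.

10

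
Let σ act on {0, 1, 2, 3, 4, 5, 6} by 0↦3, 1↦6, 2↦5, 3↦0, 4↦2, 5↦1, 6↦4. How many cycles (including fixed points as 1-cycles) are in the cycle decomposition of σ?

2

Cycle decomposition: (0 3) (1 6 4 2 5).
2 cycles.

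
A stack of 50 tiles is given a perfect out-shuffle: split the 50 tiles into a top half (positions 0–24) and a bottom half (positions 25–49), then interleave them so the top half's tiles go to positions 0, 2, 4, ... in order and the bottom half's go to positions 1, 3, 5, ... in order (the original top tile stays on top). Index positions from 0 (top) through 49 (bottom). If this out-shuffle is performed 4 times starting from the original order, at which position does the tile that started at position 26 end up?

24

Track the tile's position through each out-shuffle:
26 → 3 → 6 → 12 → 24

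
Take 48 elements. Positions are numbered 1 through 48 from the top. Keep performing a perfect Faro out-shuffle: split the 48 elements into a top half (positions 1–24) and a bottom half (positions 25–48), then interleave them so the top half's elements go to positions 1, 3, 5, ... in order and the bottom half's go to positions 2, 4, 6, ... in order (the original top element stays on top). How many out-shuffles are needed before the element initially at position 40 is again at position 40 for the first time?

Follow position 40 under repeated out-shuffles:
40 → 32 → 16 → 31 → 14 → 27 → 6 → 11 → ... → 40 (length 23)
It first returns after 23 out-shuffles.

23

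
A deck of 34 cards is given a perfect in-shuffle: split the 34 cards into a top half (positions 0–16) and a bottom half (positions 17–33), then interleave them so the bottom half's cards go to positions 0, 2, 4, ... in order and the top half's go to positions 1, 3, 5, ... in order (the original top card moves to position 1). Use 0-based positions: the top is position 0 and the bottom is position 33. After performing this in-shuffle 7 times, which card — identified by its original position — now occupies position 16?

18

Work backwards from position 16, undoing one in-shuffle at a time:
16 ← 25 ← 12 ← 23 ← 11 ← 5 ← 2 ← 18
So the card now at position 16 started at position 18.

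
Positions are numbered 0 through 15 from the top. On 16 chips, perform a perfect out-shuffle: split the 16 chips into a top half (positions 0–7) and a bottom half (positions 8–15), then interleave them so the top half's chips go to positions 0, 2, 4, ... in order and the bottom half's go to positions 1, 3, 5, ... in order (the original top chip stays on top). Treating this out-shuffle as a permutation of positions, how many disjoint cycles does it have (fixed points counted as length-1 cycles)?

Trace each unvisited position around until it returns:
(0) (1 2 4 8) (3 6 12 9) (5 10) (7 14 13 11) (15)
6 cycles in total.

6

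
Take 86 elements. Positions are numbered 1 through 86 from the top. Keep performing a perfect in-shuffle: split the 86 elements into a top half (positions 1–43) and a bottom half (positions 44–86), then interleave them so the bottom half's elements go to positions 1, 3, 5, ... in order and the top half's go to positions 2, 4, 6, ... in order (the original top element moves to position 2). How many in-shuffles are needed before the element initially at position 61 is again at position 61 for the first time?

28

Follow position 61 under repeated in-shuffles:
61 → 35 → 70 → 53 → 19 → 38 → 76 → 65 → ... → 61 (length 28)
It first returns after 28 in-shuffles.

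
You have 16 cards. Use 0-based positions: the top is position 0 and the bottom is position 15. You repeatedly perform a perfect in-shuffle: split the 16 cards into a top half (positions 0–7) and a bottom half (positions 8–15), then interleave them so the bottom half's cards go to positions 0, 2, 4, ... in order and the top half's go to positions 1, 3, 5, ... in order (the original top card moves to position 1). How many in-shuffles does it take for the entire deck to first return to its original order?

The in-shuffle permutes the 16 positions with cycle lengths [8, 8].
Every card is home exactly when every cycle has completed a whole number of laps, i.e. after lcm(8) = 8 in-shuffles.

8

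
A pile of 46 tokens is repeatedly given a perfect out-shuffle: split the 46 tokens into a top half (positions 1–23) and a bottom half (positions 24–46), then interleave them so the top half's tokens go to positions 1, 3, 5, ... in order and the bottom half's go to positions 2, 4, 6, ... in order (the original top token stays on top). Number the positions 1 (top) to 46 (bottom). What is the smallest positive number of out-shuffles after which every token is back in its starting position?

The out-shuffle permutes the 46 positions with cycle lengths [1, 1, 2, 4, 4, 4, 6, 12, 12].
Every token is home exactly when every cycle has completed a whole number of laps, i.e. after lcm(1, 2, 4, 6, 12) = 12 out-shuffles.

12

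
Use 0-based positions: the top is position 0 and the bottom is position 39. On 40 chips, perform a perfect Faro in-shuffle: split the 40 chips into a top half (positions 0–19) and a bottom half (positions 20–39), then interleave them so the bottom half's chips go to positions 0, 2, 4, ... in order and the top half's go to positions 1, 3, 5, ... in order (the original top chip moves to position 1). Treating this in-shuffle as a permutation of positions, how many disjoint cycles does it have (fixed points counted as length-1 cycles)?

Trace each unvisited position around until it returns:
(0 1 3 7 15 31 ... len 20) (2 5 11 23 6 13 ... len 20)
2 cycles in total.

2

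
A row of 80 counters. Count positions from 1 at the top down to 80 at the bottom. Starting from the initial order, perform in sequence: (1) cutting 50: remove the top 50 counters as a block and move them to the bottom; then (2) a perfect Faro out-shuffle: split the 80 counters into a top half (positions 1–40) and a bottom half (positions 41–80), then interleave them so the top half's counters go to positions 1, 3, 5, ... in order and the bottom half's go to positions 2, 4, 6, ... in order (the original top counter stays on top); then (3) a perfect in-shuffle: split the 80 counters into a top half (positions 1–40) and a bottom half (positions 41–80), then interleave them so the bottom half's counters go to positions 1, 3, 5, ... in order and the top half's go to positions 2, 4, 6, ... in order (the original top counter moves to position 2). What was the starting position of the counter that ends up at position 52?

Undo the operations in reverse order, starting from position 52:
  undo op 3 (in-shuffle, from top half): 52 ← 26
  undo op 2 (out-shuffle, from bottom half): 26 ← 53
  undo op 1 (cut 50): 53 ← 23
So the counter at position 52 came from original position 23.

23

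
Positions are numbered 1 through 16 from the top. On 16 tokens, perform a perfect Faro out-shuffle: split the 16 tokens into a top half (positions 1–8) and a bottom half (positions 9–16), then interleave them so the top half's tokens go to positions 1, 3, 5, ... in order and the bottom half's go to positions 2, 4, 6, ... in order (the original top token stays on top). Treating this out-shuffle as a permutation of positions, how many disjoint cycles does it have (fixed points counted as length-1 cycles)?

Trace each unvisited position around until it returns:
(1) (2 3 5 9) (4 7 13 10) (6 11) (8 15 14 12) (16)
6 cycles in total.

6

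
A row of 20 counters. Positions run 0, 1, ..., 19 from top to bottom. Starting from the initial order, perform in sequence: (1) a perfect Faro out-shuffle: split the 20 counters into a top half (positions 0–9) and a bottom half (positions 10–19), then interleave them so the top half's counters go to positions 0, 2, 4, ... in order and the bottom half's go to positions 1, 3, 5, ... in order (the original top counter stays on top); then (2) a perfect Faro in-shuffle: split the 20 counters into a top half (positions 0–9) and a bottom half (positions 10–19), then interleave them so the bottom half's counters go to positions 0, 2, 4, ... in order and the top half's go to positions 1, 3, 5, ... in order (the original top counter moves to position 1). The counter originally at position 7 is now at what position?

Track the counter from position 7 forward through each operation:
  after op 1 (out-shuffle): 7 → 14
  after op 2 (in-shuffle): 14 → 8

8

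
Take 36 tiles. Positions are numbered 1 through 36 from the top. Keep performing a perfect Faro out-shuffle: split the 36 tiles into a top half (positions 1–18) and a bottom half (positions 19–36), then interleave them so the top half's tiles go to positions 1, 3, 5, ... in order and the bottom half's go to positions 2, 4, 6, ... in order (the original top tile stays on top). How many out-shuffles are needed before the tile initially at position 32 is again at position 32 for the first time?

12

Follow position 32 under repeated out-shuffles:
32 → 28 → 20 → 4 → 7 → 13 → 25 → 14 → 27 → 18 → 35 → 34 → 32
It first returns after 12 out-shuffles.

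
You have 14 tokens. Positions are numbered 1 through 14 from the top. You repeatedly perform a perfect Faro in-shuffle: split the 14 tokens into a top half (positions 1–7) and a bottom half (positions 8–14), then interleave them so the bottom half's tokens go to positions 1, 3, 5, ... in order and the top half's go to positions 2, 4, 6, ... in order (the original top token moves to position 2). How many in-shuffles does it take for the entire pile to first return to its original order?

4

The in-shuffle permutes the 14 positions with cycle lengths [2, 4, 4, 4].
Every token is home exactly when every cycle has completed a whole number of laps, i.e. after lcm(2, 4) = 4 in-shuffles.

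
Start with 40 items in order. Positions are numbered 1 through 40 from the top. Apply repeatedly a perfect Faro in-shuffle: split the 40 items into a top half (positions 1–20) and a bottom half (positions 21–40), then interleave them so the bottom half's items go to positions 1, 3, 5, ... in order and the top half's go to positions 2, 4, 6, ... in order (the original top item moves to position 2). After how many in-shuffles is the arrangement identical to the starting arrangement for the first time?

20

The in-shuffle permutes the 40 positions with cycle lengths [20, 20].
Every item is home exactly when every cycle has completed a whole number of laps, i.e. after lcm(20) = 20 in-shuffles.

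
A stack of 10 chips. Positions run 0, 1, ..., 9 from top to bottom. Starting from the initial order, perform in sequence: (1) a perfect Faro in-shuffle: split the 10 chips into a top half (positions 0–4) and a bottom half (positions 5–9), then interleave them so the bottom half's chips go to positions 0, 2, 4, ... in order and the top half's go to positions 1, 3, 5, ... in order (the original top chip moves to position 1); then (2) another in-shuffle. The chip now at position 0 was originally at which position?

Undo the operations in reverse order, starting from position 0:
  undo op 2 (in-shuffle, from bottom half): 0 ← 5
  undo op 1 (in-shuffle, from top half): 5 ← 2
So the chip at position 0 came from original position 2.

2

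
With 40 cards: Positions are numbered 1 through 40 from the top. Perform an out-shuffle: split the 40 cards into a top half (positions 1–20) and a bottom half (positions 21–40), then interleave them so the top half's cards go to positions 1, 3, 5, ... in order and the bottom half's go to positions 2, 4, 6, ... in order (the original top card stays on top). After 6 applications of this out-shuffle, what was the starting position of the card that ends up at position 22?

19

Work backwards from position 22, undoing one out-shuffle at a time:
22 ← 31 ← 16 ← 28 ← 34 ← 37 ← 19
So the card now at position 22 started at position 19.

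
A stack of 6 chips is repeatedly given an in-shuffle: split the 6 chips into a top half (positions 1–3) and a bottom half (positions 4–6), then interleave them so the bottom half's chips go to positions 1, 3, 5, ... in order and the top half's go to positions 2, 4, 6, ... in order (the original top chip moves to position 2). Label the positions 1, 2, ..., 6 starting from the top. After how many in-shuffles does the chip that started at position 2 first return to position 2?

3

Follow position 2 under repeated in-shuffles:
2 → 4 → 1 → 2
It first returns after 3 in-shuffles.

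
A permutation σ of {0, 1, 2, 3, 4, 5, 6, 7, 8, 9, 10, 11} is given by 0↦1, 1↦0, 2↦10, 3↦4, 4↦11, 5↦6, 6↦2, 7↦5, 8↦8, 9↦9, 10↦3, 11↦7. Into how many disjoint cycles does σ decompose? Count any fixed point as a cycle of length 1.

Cycle decomposition: (0 1) (2 10 3 4 11 7 5 6) (8) (9).
4 cycles.

4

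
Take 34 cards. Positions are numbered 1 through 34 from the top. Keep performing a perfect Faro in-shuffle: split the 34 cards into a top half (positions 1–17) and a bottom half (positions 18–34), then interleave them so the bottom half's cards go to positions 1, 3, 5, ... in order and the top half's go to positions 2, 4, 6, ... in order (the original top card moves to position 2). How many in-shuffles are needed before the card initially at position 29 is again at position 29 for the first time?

Follow position 29 under repeated in-shuffles:
29 → 23 → 11 → 22 → 9 → 18 → 1 → 2 → 4 → 8 → 16 → 32 → 29
It first returns after 12 in-shuffles.

12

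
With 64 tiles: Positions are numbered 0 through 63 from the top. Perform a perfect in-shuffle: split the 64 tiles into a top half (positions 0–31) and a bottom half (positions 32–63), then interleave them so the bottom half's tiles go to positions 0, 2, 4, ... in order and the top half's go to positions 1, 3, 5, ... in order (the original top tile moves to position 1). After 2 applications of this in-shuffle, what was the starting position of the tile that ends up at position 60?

63

Work backwards from position 60, undoing one in-shuffle at a time:
60 ← 62 ← 63
So the tile now at position 60 started at position 63.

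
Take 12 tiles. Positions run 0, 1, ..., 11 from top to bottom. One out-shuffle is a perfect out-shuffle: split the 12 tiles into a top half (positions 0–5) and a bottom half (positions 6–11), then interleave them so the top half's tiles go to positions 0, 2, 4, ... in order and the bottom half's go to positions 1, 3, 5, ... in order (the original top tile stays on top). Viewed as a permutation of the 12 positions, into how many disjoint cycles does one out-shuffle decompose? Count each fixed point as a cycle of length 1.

3

Trace each unvisited position around until it returns:
(0) (1 2 4 8 5 10 9 7 3 6) (11)
3 cycles in total.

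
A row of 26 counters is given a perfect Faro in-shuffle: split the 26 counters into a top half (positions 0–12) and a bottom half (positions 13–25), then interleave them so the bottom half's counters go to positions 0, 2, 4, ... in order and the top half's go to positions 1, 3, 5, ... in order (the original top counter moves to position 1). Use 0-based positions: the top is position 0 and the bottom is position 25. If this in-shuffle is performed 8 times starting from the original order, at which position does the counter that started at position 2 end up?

Track the counter's position through each in-shuffle:
2 → 5 → 11 → 23 → 20 → 14 → 2 → 5 → 11

11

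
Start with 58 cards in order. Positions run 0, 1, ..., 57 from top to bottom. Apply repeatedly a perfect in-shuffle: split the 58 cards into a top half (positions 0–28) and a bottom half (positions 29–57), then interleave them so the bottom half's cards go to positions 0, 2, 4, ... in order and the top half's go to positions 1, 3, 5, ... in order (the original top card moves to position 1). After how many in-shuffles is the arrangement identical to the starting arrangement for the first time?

The in-shuffle permutes the 58 positions with cycle lengths [58].
Every card is home exactly when every cycle has completed a whole number of laps, i.e. after lcm(58) = 58 in-shuffles.

58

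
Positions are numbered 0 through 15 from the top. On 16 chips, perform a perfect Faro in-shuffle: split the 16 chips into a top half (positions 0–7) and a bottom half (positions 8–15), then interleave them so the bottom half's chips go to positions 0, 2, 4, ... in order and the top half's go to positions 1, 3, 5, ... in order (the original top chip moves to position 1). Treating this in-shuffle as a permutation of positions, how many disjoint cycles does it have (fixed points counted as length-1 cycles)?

Trace each unvisited position around until it returns:
(0 1 3 7 15 14 12 8) (2 5 11 6 13 10 4 9)
2 cycles in total.

2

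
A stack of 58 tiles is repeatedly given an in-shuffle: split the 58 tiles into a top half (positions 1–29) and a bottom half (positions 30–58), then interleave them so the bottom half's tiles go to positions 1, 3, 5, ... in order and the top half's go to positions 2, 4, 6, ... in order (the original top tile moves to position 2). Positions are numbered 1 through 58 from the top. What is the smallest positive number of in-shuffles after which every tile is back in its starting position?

58

The in-shuffle permutes the 58 positions with cycle lengths [58].
Every tile is home exactly when every cycle has completed a whole number of laps, i.e. after lcm(58) = 58 in-shuffles.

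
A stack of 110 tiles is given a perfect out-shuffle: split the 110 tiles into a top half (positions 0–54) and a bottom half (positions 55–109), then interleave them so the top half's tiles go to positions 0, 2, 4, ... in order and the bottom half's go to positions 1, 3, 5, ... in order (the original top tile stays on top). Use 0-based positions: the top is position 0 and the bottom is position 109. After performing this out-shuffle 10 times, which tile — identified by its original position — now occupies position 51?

24

Work backwards from position 51, undoing one out-shuffle at a time:
51 ← 80 ← 40 ← 20 ← 10 ← 5 ← 57 ← 83 ← 96 ← 48 ← 24
So the tile now at position 51 started at position 24.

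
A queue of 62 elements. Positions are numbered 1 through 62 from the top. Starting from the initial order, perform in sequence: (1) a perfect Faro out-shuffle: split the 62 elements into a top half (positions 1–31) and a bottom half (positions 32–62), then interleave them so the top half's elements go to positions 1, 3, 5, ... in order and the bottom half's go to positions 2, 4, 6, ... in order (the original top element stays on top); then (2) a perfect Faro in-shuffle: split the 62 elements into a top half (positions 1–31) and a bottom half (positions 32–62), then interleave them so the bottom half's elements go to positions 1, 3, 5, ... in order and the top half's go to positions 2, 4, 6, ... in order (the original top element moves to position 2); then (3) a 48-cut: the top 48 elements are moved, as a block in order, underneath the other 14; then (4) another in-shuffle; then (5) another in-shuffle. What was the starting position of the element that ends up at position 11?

Undo the operations in reverse order, starting from position 11:
  undo op 5 (in-shuffle, from bottom half): 11 ← 37
  undo op 4 (in-shuffle, from bottom half): 37 ← 50
  undo op 3 (cut 48): 50 ← 36
  undo op 2 (in-shuffle, from top half): 36 ← 18
  undo op 1 (out-shuffle, from bottom half): 18 ← 40
So the element at position 11 came from original position 40.

40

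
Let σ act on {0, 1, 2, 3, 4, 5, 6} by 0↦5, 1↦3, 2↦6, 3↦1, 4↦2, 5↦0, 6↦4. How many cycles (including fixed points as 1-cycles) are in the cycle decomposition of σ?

Cycle decomposition: (0 5) (1 3) (2 6 4).
3 cycles.

3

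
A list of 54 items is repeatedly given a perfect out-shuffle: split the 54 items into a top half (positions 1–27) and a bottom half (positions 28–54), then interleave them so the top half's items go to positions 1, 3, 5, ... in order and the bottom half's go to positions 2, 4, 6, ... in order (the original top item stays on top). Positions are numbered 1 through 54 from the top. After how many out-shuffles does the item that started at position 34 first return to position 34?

52

Follow position 34 under repeated out-shuffles:
34 → 14 → 27 → 53 → 52 → 50 → 46 → 38 → ... → 34 (length 52)
It first returns after 52 out-shuffles.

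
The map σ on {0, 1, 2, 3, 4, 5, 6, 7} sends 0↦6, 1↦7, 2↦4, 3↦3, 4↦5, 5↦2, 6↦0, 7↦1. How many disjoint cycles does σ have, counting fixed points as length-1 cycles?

Cycle decomposition: (0 6) (1 7) (2 4 5) (3).
4 cycles.

4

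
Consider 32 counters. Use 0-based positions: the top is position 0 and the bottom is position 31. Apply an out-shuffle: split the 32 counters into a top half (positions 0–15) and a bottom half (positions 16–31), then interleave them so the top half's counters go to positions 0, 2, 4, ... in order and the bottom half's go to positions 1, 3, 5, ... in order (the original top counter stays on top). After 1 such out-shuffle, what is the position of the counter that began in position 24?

17

Track the counter's position through each out-shuffle:
24 → 17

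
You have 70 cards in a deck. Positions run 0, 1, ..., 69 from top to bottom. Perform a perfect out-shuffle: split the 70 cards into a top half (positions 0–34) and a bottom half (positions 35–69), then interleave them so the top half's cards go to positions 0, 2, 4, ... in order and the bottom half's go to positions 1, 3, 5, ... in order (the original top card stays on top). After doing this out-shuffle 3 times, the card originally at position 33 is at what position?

Track the card's position through each out-shuffle:
33 → 66 → 63 → 57

57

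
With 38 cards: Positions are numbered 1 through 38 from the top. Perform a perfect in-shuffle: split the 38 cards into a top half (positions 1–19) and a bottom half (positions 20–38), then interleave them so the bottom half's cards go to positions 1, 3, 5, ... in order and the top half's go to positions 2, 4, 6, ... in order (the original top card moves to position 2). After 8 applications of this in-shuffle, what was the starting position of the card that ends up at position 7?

Work backwards from position 7, undoing one in-shuffle at a time:
7 ← 23 ← 31 ← 35 ← 37 ← 38 ← 19 ← 29 ← 34
So the card now at position 7 started at position 34.

34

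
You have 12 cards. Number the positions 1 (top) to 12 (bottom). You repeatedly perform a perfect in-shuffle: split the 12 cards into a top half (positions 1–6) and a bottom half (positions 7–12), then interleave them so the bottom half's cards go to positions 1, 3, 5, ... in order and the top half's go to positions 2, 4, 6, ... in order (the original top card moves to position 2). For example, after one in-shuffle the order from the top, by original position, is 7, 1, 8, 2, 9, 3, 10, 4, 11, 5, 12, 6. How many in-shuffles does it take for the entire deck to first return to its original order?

12

The in-shuffle permutes the 12 positions with cycle lengths [12].
Every card is home exactly when every cycle has completed a whole number of laps, i.e. after lcm(12) = 12 in-shuffles.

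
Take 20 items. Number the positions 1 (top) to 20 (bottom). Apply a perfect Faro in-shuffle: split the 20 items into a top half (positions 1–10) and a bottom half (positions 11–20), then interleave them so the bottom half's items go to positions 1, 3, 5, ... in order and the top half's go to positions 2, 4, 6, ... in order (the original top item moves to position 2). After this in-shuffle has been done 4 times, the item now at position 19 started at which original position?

13

Work backwards from position 19, undoing one in-shuffle at a time:
19 ← 20 ← 10 ← 5 ← 13
So the item now at position 19 started at position 13.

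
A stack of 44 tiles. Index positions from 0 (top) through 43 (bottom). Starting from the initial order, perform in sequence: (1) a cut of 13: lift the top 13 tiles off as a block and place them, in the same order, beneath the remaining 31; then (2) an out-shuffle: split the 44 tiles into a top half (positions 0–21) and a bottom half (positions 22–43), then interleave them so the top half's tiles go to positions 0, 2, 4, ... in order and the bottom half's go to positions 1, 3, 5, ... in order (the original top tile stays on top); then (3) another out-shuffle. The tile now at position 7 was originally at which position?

3

Undo the operations in reverse order, starting from position 7:
  undo op 3 (out-shuffle, from bottom half): 7 ← 25
  undo op 2 (out-shuffle, from bottom half): 25 ← 34
  undo op 1 (cut 13): 34 ← 3
So the tile at position 7 came from original position 3.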